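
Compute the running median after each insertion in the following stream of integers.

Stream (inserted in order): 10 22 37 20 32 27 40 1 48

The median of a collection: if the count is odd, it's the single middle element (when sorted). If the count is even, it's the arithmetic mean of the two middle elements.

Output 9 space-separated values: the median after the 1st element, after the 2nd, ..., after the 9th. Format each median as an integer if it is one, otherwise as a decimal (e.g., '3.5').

Step 1: insert 10 -> lo=[10] (size 1, max 10) hi=[] (size 0) -> median=10
Step 2: insert 22 -> lo=[10] (size 1, max 10) hi=[22] (size 1, min 22) -> median=16
Step 3: insert 37 -> lo=[10, 22] (size 2, max 22) hi=[37] (size 1, min 37) -> median=22
Step 4: insert 20 -> lo=[10, 20] (size 2, max 20) hi=[22, 37] (size 2, min 22) -> median=21
Step 5: insert 32 -> lo=[10, 20, 22] (size 3, max 22) hi=[32, 37] (size 2, min 32) -> median=22
Step 6: insert 27 -> lo=[10, 20, 22] (size 3, max 22) hi=[27, 32, 37] (size 3, min 27) -> median=24.5
Step 7: insert 40 -> lo=[10, 20, 22, 27] (size 4, max 27) hi=[32, 37, 40] (size 3, min 32) -> median=27
Step 8: insert 1 -> lo=[1, 10, 20, 22] (size 4, max 22) hi=[27, 32, 37, 40] (size 4, min 27) -> median=24.5
Step 9: insert 48 -> lo=[1, 10, 20, 22, 27] (size 5, max 27) hi=[32, 37, 40, 48] (size 4, min 32) -> median=27

Answer: 10 16 22 21 22 24.5 27 24.5 27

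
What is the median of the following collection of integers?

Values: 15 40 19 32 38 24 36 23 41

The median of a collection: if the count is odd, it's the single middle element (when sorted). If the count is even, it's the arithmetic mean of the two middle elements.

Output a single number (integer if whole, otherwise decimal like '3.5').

Answer: 32

Derivation:
Step 1: insert 15 -> lo=[15] (size 1, max 15) hi=[] (size 0) -> median=15
Step 2: insert 40 -> lo=[15] (size 1, max 15) hi=[40] (size 1, min 40) -> median=27.5
Step 3: insert 19 -> lo=[15, 19] (size 2, max 19) hi=[40] (size 1, min 40) -> median=19
Step 4: insert 32 -> lo=[15, 19] (size 2, max 19) hi=[32, 40] (size 2, min 32) -> median=25.5
Step 5: insert 38 -> lo=[15, 19, 32] (size 3, max 32) hi=[38, 40] (size 2, min 38) -> median=32
Step 6: insert 24 -> lo=[15, 19, 24] (size 3, max 24) hi=[32, 38, 40] (size 3, min 32) -> median=28
Step 7: insert 36 -> lo=[15, 19, 24, 32] (size 4, max 32) hi=[36, 38, 40] (size 3, min 36) -> median=32
Step 8: insert 23 -> lo=[15, 19, 23, 24] (size 4, max 24) hi=[32, 36, 38, 40] (size 4, min 32) -> median=28
Step 9: insert 41 -> lo=[15, 19, 23, 24, 32] (size 5, max 32) hi=[36, 38, 40, 41] (size 4, min 36) -> median=32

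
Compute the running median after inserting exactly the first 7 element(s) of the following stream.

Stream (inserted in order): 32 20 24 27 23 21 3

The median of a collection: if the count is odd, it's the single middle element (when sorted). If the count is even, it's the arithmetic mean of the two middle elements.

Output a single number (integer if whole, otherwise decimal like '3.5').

Step 1: insert 32 -> lo=[32] (size 1, max 32) hi=[] (size 0) -> median=32
Step 2: insert 20 -> lo=[20] (size 1, max 20) hi=[32] (size 1, min 32) -> median=26
Step 3: insert 24 -> lo=[20, 24] (size 2, max 24) hi=[32] (size 1, min 32) -> median=24
Step 4: insert 27 -> lo=[20, 24] (size 2, max 24) hi=[27, 32] (size 2, min 27) -> median=25.5
Step 5: insert 23 -> lo=[20, 23, 24] (size 3, max 24) hi=[27, 32] (size 2, min 27) -> median=24
Step 6: insert 21 -> lo=[20, 21, 23] (size 3, max 23) hi=[24, 27, 32] (size 3, min 24) -> median=23.5
Step 7: insert 3 -> lo=[3, 20, 21, 23] (size 4, max 23) hi=[24, 27, 32] (size 3, min 24) -> median=23

Answer: 23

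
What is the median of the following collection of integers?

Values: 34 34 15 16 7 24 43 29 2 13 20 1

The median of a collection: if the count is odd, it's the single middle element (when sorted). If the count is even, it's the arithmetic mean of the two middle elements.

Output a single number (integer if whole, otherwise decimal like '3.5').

Step 1: insert 34 -> lo=[34] (size 1, max 34) hi=[] (size 0) -> median=34
Step 2: insert 34 -> lo=[34] (size 1, max 34) hi=[34] (size 1, min 34) -> median=34
Step 3: insert 15 -> lo=[15, 34] (size 2, max 34) hi=[34] (size 1, min 34) -> median=34
Step 4: insert 16 -> lo=[15, 16] (size 2, max 16) hi=[34, 34] (size 2, min 34) -> median=25
Step 5: insert 7 -> lo=[7, 15, 16] (size 3, max 16) hi=[34, 34] (size 2, min 34) -> median=16
Step 6: insert 24 -> lo=[7, 15, 16] (size 3, max 16) hi=[24, 34, 34] (size 3, min 24) -> median=20
Step 7: insert 43 -> lo=[7, 15, 16, 24] (size 4, max 24) hi=[34, 34, 43] (size 3, min 34) -> median=24
Step 8: insert 29 -> lo=[7, 15, 16, 24] (size 4, max 24) hi=[29, 34, 34, 43] (size 4, min 29) -> median=26.5
Step 9: insert 2 -> lo=[2, 7, 15, 16, 24] (size 5, max 24) hi=[29, 34, 34, 43] (size 4, min 29) -> median=24
Step 10: insert 13 -> lo=[2, 7, 13, 15, 16] (size 5, max 16) hi=[24, 29, 34, 34, 43] (size 5, min 24) -> median=20
Step 11: insert 20 -> lo=[2, 7, 13, 15, 16, 20] (size 6, max 20) hi=[24, 29, 34, 34, 43] (size 5, min 24) -> median=20
Step 12: insert 1 -> lo=[1, 2, 7, 13, 15, 16] (size 6, max 16) hi=[20, 24, 29, 34, 34, 43] (size 6, min 20) -> median=18

Answer: 18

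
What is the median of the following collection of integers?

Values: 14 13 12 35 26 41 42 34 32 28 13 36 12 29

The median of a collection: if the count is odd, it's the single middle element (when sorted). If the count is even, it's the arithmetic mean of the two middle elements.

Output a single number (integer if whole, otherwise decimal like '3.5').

Answer: 28.5

Derivation:
Step 1: insert 14 -> lo=[14] (size 1, max 14) hi=[] (size 0) -> median=14
Step 2: insert 13 -> lo=[13] (size 1, max 13) hi=[14] (size 1, min 14) -> median=13.5
Step 3: insert 12 -> lo=[12, 13] (size 2, max 13) hi=[14] (size 1, min 14) -> median=13
Step 4: insert 35 -> lo=[12, 13] (size 2, max 13) hi=[14, 35] (size 2, min 14) -> median=13.5
Step 5: insert 26 -> lo=[12, 13, 14] (size 3, max 14) hi=[26, 35] (size 2, min 26) -> median=14
Step 6: insert 41 -> lo=[12, 13, 14] (size 3, max 14) hi=[26, 35, 41] (size 3, min 26) -> median=20
Step 7: insert 42 -> lo=[12, 13, 14, 26] (size 4, max 26) hi=[35, 41, 42] (size 3, min 35) -> median=26
Step 8: insert 34 -> lo=[12, 13, 14, 26] (size 4, max 26) hi=[34, 35, 41, 42] (size 4, min 34) -> median=30
Step 9: insert 32 -> lo=[12, 13, 14, 26, 32] (size 5, max 32) hi=[34, 35, 41, 42] (size 4, min 34) -> median=32
Step 10: insert 28 -> lo=[12, 13, 14, 26, 28] (size 5, max 28) hi=[32, 34, 35, 41, 42] (size 5, min 32) -> median=30
Step 11: insert 13 -> lo=[12, 13, 13, 14, 26, 28] (size 6, max 28) hi=[32, 34, 35, 41, 42] (size 5, min 32) -> median=28
Step 12: insert 36 -> lo=[12, 13, 13, 14, 26, 28] (size 6, max 28) hi=[32, 34, 35, 36, 41, 42] (size 6, min 32) -> median=30
Step 13: insert 12 -> lo=[12, 12, 13, 13, 14, 26, 28] (size 7, max 28) hi=[32, 34, 35, 36, 41, 42] (size 6, min 32) -> median=28
Step 14: insert 29 -> lo=[12, 12, 13, 13, 14, 26, 28] (size 7, max 28) hi=[29, 32, 34, 35, 36, 41, 42] (size 7, min 29) -> median=28.5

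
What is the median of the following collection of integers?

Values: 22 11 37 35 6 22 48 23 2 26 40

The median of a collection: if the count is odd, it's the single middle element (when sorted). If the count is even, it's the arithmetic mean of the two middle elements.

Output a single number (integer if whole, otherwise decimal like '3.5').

Step 1: insert 22 -> lo=[22] (size 1, max 22) hi=[] (size 0) -> median=22
Step 2: insert 11 -> lo=[11] (size 1, max 11) hi=[22] (size 1, min 22) -> median=16.5
Step 3: insert 37 -> lo=[11, 22] (size 2, max 22) hi=[37] (size 1, min 37) -> median=22
Step 4: insert 35 -> lo=[11, 22] (size 2, max 22) hi=[35, 37] (size 2, min 35) -> median=28.5
Step 5: insert 6 -> lo=[6, 11, 22] (size 3, max 22) hi=[35, 37] (size 2, min 35) -> median=22
Step 6: insert 22 -> lo=[6, 11, 22] (size 3, max 22) hi=[22, 35, 37] (size 3, min 22) -> median=22
Step 7: insert 48 -> lo=[6, 11, 22, 22] (size 4, max 22) hi=[35, 37, 48] (size 3, min 35) -> median=22
Step 8: insert 23 -> lo=[6, 11, 22, 22] (size 4, max 22) hi=[23, 35, 37, 48] (size 4, min 23) -> median=22.5
Step 9: insert 2 -> lo=[2, 6, 11, 22, 22] (size 5, max 22) hi=[23, 35, 37, 48] (size 4, min 23) -> median=22
Step 10: insert 26 -> lo=[2, 6, 11, 22, 22] (size 5, max 22) hi=[23, 26, 35, 37, 48] (size 5, min 23) -> median=22.5
Step 11: insert 40 -> lo=[2, 6, 11, 22, 22, 23] (size 6, max 23) hi=[26, 35, 37, 40, 48] (size 5, min 26) -> median=23

Answer: 23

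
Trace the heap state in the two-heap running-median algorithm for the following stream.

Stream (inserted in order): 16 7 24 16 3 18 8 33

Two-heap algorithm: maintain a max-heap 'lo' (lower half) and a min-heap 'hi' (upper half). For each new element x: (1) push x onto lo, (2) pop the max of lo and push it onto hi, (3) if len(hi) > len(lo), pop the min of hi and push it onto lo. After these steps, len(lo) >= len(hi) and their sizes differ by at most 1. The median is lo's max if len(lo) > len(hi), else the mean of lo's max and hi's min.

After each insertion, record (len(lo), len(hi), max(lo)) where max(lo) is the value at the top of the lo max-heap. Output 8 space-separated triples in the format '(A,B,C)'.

Answer: (1,0,16) (1,1,7) (2,1,16) (2,2,16) (3,2,16) (3,3,16) (4,3,16) (4,4,16)

Derivation:
Step 1: insert 16 -> lo=[16] hi=[] -> (len(lo)=1, len(hi)=0, max(lo)=16)
Step 2: insert 7 -> lo=[7] hi=[16] -> (len(lo)=1, len(hi)=1, max(lo)=7)
Step 3: insert 24 -> lo=[7, 16] hi=[24] -> (len(lo)=2, len(hi)=1, max(lo)=16)
Step 4: insert 16 -> lo=[7, 16] hi=[16, 24] -> (len(lo)=2, len(hi)=2, max(lo)=16)
Step 5: insert 3 -> lo=[3, 7, 16] hi=[16, 24] -> (len(lo)=3, len(hi)=2, max(lo)=16)
Step 6: insert 18 -> lo=[3, 7, 16] hi=[16, 18, 24] -> (len(lo)=3, len(hi)=3, max(lo)=16)
Step 7: insert 8 -> lo=[3, 7, 8, 16] hi=[16, 18, 24] -> (len(lo)=4, len(hi)=3, max(lo)=16)
Step 8: insert 33 -> lo=[3, 7, 8, 16] hi=[16, 18, 24, 33] -> (len(lo)=4, len(hi)=4, max(lo)=16)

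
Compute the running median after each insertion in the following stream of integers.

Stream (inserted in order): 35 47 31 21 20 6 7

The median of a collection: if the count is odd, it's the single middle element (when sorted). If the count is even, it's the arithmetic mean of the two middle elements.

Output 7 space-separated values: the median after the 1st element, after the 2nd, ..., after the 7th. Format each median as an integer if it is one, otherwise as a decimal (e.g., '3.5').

Step 1: insert 35 -> lo=[35] (size 1, max 35) hi=[] (size 0) -> median=35
Step 2: insert 47 -> lo=[35] (size 1, max 35) hi=[47] (size 1, min 47) -> median=41
Step 3: insert 31 -> lo=[31, 35] (size 2, max 35) hi=[47] (size 1, min 47) -> median=35
Step 4: insert 21 -> lo=[21, 31] (size 2, max 31) hi=[35, 47] (size 2, min 35) -> median=33
Step 5: insert 20 -> lo=[20, 21, 31] (size 3, max 31) hi=[35, 47] (size 2, min 35) -> median=31
Step 6: insert 6 -> lo=[6, 20, 21] (size 3, max 21) hi=[31, 35, 47] (size 3, min 31) -> median=26
Step 7: insert 7 -> lo=[6, 7, 20, 21] (size 4, max 21) hi=[31, 35, 47] (size 3, min 31) -> median=21

Answer: 35 41 35 33 31 26 21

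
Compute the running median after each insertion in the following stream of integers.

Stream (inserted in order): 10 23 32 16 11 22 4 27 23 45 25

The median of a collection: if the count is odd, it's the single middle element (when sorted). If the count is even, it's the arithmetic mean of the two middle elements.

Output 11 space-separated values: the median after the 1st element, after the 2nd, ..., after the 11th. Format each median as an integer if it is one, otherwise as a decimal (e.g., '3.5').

Answer: 10 16.5 23 19.5 16 19 16 19 22 22.5 23

Derivation:
Step 1: insert 10 -> lo=[10] (size 1, max 10) hi=[] (size 0) -> median=10
Step 2: insert 23 -> lo=[10] (size 1, max 10) hi=[23] (size 1, min 23) -> median=16.5
Step 3: insert 32 -> lo=[10, 23] (size 2, max 23) hi=[32] (size 1, min 32) -> median=23
Step 4: insert 16 -> lo=[10, 16] (size 2, max 16) hi=[23, 32] (size 2, min 23) -> median=19.5
Step 5: insert 11 -> lo=[10, 11, 16] (size 3, max 16) hi=[23, 32] (size 2, min 23) -> median=16
Step 6: insert 22 -> lo=[10, 11, 16] (size 3, max 16) hi=[22, 23, 32] (size 3, min 22) -> median=19
Step 7: insert 4 -> lo=[4, 10, 11, 16] (size 4, max 16) hi=[22, 23, 32] (size 3, min 22) -> median=16
Step 8: insert 27 -> lo=[4, 10, 11, 16] (size 4, max 16) hi=[22, 23, 27, 32] (size 4, min 22) -> median=19
Step 9: insert 23 -> lo=[4, 10, 11, 16, 22] (size 5, max 22) hi=[23, 23, 27, 32] (size 4, min 23) -> median=22
Step 10: insert 45 -> lo=[4, 10, 11, 16, 22] (size 5, max 22) hi=[23, 23, 27, 32, 45] (size 5, min 23) -> median=22.5
Step 11: insert 25 -> lo=[4, 10, 11, 16, 22, 23] (size 6, max 23) hi=[23, 25, 27, 32, 45] (size 5, min 23) -> median=23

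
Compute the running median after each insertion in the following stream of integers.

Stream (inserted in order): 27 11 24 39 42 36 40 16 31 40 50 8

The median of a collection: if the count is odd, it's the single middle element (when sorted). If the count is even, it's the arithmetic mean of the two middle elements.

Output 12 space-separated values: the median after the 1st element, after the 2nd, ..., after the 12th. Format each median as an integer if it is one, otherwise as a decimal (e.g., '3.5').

Answer: 27 19 24 25.5 27 31.5 36 31.5 31 33.5 36 33.5

Derivation:
Step 1: insert 27 -> lo=[27] (size 1, max 27) hi=[] (size 0) -> median=27
Step 2: insert 11 -> lo=[11] (size 1, max 11) hi=[27] (size 1, min 27) -> median=19
Step 3: insert 24 -> lo=[11, 24] (size 2, max 24) hi=[27] (size 1, min 27) -> median=24
Step 4: insert 39 -> lo=[11, 24] (size 2, max 24) hi=[27, 39] (size 2, min 27) -> median=25.5
Step 5: insert 42 -> lo=[11, 24, 27] (size 3, max 27) hi=[39, 42] (size 2, min 39) -> median=27
Step 6: insert 36 -> lo=[11, 24, 27] (size 3, max 27) hi=[36, 39, 42] (size 3, min 36) -> median=31.5
Step 7: insert 40 -> lo=[11, 24, 27, 36] (size 4, max 36) hi=[39, 40, 42] (size 3, min 39) -> median=36
Step 8: insert 16 -> lo=[11, 16, 24, 27] (size 4, max 27) hi=[36, 39, 40, 42] (size 4, min 36) -> median=31.5
Step 9: insert 31 -> lo=[11, 16, 24, 27, 31] (size 5, max 31) hi=[36, 39, 40, 42] (size 4, min 36) -> median=31
Step 10: insert 40 -> lo=[11, 16, 24, 27, 31] (size 5, max 31) hi=[36, 39, 40, 40, 42] (size 5, min 36) -> median=33.5
Step 11: insert 50 -> lo=[11, 16, 24, 27, 31, 36] (size 6, max 36) hi=[39, 40, 40, 42, 50] (size 5, min 39) -> median=36
Step 12: insert 8 -> lo=[8, 11, 16, 24, 27, 31] (size 6, max 31) hi=[36, 39, 40, 40, 42, 50] (size 6, min 36) -> median=33.5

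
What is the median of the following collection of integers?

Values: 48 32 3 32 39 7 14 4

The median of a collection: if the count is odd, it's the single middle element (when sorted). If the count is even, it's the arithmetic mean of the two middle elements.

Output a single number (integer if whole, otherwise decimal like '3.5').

Step 1: insert 48 -> lo=[48] (size 1, max 48) hi=[] (size 0) -> median=48
Step 2: insert 32 -> lo=[32] (size 1, max 32) hi=[48] (size 1, min 48) -> median=40
Step 3: insert 3 -> lo=[3, 32] (size 2, max 32) hi=[48] (size 1, min 48) -> median=32
Step 4: insert 32 -> lo=[3, 32] (size 2, max 32) hi=[32, 48] (size 2, min 32) -> median=32
Step 5: insert 39 -> lo=[3, 32, 32] (size 3, max 32) hi=[39, 48] (size 2, min 39) -> median=32
Step 6: insert 7 -> lo=[3, 7, 32] (size 3, max 32) hi=[32, 39, 48] (size 3, min 32) -> median=32
Step 7: insert 14 -> lo=[3, 7, 14, 32] (size 4, max 32) hi=[32, 39, 48] (size 3, min 32) -> median=32
Step 8: insert 4 -> lo=[3, 4, 7, 14] (size 4, max 14) hi=[32, 32, 39, 48] (size 4, min 32) -> median=23

Answer: 23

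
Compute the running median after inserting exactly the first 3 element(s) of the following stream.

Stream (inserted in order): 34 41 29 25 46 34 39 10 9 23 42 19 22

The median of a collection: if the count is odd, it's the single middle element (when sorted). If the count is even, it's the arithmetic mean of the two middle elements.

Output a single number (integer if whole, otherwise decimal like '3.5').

Step 1: insert 34 -> lo=[34] (size 1, max 34) hi=[] (size 0) -> median=34
Step 2: insert 41 -> lo=[34] (size 1, max 34) hi=[41] (size 1, min 41) -> median=37.5
Step 3: insert 29 -> lo=[29, 34] (size 2, max 34) hi=[41] (size 1, min 41) -> median=34

Answer: 34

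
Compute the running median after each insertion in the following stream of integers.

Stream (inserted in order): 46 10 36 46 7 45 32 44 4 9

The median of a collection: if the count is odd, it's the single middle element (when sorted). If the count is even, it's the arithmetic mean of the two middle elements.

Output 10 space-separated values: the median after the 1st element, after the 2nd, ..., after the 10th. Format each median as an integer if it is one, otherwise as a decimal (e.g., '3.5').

Step 1: insert 46 -> lo=[46] (size 1, max 46) hi=[] (size 0) -> median=46
Step 2: insert 10 -> lo=[10] (size 1, max 10) hi=[46] (size 1, min 46) -> median=28
Step 3: insert 36 -> lo=[10, 36] (size 2, max 36) hi=[46] (size 1, min 46) -> median=36
Step 4: insert 46 -> lo=[10, 36] (size 2, max 36) hi=[46, 46] (size 2, min 46) -> median=41
Step 5: insert 7 -> lo=[7, 10, 36] (size 3, max 36) hi=[46, 46] (size 2, min 46) -> median=36
Step 6: insert 45 -> lo=[7, 10, 36] (size 3, max 36) hi=[45, 46, 46] (size 3, min 45) -> median=40.5
Step 7: insert 32 -> lo=[7, 10, 32, 36] (size 4, max 36) hi=[45, 46, 46] (size 3, min 45) -> median=36
Step 8: insert 44 -> lo=[7, 10, 32, 36] (size 4, max 36) hi=[44, 45, 46, 46] (size 4, min 44) -> median=40
Step 9: insert 4 -> lo=[4, 7, 10, 32, 36] (size 5, max 36) hi=[44, 45, 46, 46] (size 4, min 44) -> median=36
Step 10: insert 9 -> lo=[4, 7, 9, 10, 32] (size 5, max 32) hi=[36, 44, 45, 46, 46] (size 5, min 36) -> median=34

Answer: 46 28 36 41 36 40.5 36 40 36 34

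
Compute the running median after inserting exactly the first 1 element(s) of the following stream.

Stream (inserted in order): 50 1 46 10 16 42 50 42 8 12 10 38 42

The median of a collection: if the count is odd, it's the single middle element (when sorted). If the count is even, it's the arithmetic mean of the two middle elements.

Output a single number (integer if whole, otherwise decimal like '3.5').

Answer: 50

Derivation:
Step 1: insert 50 -> lo=[50] (size 1, max 50) hi=[] (size 0) -> median=50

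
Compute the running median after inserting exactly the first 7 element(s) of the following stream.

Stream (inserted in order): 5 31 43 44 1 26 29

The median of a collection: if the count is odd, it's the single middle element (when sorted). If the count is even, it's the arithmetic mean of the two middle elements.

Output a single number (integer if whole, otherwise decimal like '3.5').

Step 1: insert 5 -> lo=[5] (size 1, max 5) hi=[] (size 0) -> median=5
Step 2: insert 31 -> lo=[5] (size 1, max 5) hi=[31] (size 1, min 31) -> median=18
Step 3: insert 43 -> lo=[5, 31] (size 2, max 31) hi=[43] (size 1, min 43) -> median=31
Step 4: insert 44 -> lo=[5, 31] (size 2, max 31) hi=[43, 44] (size 2, min 43) -> median=37
Step 5: insert 1 -> lo=[1, 5, 31] (size 3, max 31) hi=[43, 44] (size 2, min 43) -> median=31
Step 6: insert 26 -> lo=[1, 5, 26] (size 3, max 26) hi=[31, 43, 44] (size 3, min 31) -> median=28.5
Step 7: insert 29 -> lo=[1, 5, 26, 29] (size 4, max 29) hi=[31, 43, 44] (size 3, min 31) -> median=29

Answer: 29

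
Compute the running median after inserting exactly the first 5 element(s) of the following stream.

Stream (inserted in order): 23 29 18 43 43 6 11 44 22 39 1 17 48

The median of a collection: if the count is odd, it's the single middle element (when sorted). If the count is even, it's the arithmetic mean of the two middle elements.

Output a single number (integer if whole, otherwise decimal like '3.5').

Answer: 29

Derivation:
Step 1: insert 23 -> lo=[23] (size 1, max 23) hi=[] (size 0) -> median=23
Step 2: insert 29 -> lo=[23] (size 1, max 23) hi=[29] (size 1, min 29) -> median=26
Step 3: insert 18 -> lo=[18, 23] (size 2, max 23) hi=[29] (size 1, min 29) -> median=23
Step 4: insert 43 -> lo=[18, 23] (size 2, max 23) hi=[29, 43] (size 2, min 29) -> median=26
Step 5: insert 43 -> lo=[18, 23, 29] (size 3, max 29) hi=[43, 43] (size 2, min 43) -> median=29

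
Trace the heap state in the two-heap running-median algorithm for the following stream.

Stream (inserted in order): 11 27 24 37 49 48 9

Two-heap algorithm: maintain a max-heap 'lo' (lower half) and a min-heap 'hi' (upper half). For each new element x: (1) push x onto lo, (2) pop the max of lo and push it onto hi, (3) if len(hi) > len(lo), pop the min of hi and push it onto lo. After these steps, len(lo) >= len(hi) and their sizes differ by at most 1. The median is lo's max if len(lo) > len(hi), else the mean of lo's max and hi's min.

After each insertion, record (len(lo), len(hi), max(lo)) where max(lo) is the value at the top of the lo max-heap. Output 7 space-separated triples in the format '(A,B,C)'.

Answer: (1,0,11) (1,1,11) (2,1,24) (2,2,24) (3,2,27) (3,3,27) (4,3,27)

Derivation:
Step 1: insert 11 -> lo=[11] hi=[] -> (len(lo)=1, len(hi)=0, max(lo)=11)
Step 2: insert 27 -> lo=[11] hi=[27] -> (len(lo)=1, len(hi)=1, max(lo)=11)
Step 3: insert 24 -> lo=[11, 24] hi=[27] -> (len(lo)=2, len(hi)=1, max(lo)=24)
Step 4: insert 37 -> lo=[11, 24] hi=[27, 37] -> (len(lo)=2, len(hi)=2, max(lo)=24)
Step 5: insert 49 -> lo=[11, 24, 27] hi=[37, 49] -> (len(lo)=3, len(hi)=2, max(lo)=27)
Step 6: insert 48 -> lo=[11, 24, 27] hi=[37, 48, 49] -> (len(lo)=3, len(hi)=3, max(lo)=27)
Step 7: insert 9 -> lo=[9, 11, 24, 27] hi=[37, 48, 49] -> (len(lo)=4, len(hi)=3, max(lo)=27)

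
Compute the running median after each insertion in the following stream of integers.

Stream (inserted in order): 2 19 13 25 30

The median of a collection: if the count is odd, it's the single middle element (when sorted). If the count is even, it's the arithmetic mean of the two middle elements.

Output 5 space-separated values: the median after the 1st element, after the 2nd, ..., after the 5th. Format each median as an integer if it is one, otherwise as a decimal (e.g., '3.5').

Answer: 2 10.5 13 16 19

Derivation:
Step 1: insert 2 -> lo=[2] (size 1, max 2) hi=[] (size 0) -> median=2
Step 2: insert 19 -> lo=[2] (size 1, max 2) hi=[19] (size 1, min 19) -> median=10.5
Step 3: insert 13 -> lo=[2, 13] (size 2, max 13) hi=[19] (size 1, min 19) -> median=13
Step 4: insert 25 -> lo=[2, 13] (size 2, max 13) hi=[19, 25] (size 2, min 19) -> median=16
Step 5: insert 30 -> lo=[2, 13, 19] (size 3, max 19) hi=[25, 30] (size 2, min 25) -> median=19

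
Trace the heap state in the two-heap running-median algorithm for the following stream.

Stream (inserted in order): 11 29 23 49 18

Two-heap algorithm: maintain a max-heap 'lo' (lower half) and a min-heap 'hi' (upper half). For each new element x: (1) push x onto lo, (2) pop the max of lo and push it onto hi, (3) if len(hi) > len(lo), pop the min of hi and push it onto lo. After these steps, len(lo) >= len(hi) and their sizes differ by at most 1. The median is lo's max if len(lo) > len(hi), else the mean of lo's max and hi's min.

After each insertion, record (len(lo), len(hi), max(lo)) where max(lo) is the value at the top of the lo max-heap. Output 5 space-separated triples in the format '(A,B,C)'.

Answer: (1,0,11) (1,1,11) (2,1,23) (2,2,23) (3,2,23)

Derivation:
Step 1: insert 11 -> lo=[11] hi=[] -> (len(lo)=1, len(hi)=0, max(lo)=11)
Step 2: insert 29 -> lo=[11] hi=[29] -> (len(lo)=1, len(hi)=1, max(lo)=11)
Step 3: insert 23 -> lo=[11, 23] hi=[29] -> (len(lo)=2, len(hi)=1, max(lo)=23)
Step 4: insert 49 -> lo=[11, 23] hi=[29, 49] -> (len(lo)=2, len(hi)=2, max(lo)=23)
Step 5: insert 18 -> lo=[11, 18, 23] hi=[29, 49] -> (len(lo)=3, len(hi)=2, max(lo)=23)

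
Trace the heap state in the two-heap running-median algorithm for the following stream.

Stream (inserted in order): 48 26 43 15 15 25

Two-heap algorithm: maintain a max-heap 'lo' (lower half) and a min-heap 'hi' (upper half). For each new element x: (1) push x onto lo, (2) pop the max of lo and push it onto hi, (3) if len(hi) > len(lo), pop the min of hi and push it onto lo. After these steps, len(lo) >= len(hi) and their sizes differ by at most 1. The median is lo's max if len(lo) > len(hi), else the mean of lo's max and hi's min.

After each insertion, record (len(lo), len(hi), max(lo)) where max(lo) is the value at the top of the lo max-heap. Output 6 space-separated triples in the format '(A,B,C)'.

Answer: (1,0,48) (1,1,26) (2,1,43) (2,2,26) (3,2,26) (3,3,25)

Derivation:
Step 1: insert 48 -> lo=[48] hi=[] -> (len(lo)=1, len(hi)=0, max(lo)=48)
Step 2: insert 26 -> lo=[26] hi=[48] -> (len(lo)=1, len(hi)=1, max(lo)=26)
Step 3: insert 43 -> lo=[26, 43] hi=[48] -> (len(lo)=2, len(hi)=1, max(lo)=43)
Step 4: insert 15 -> lo=[15, 26] hi=[43, 48] -> (len(lo)=2, len(hi)=2, max(lo)=26)
Step 5: insert 15 -> lo=[15, 15, 26] hi=[43, 48] -> (len(lo)=3, len(hi)=2, max(lo)=26)
Step 6: insert 25 -> lo=[15, 15, 25] hi=[26, 43, 48] -> (len(lo)=3, len(hi)=3, max(lo)=25)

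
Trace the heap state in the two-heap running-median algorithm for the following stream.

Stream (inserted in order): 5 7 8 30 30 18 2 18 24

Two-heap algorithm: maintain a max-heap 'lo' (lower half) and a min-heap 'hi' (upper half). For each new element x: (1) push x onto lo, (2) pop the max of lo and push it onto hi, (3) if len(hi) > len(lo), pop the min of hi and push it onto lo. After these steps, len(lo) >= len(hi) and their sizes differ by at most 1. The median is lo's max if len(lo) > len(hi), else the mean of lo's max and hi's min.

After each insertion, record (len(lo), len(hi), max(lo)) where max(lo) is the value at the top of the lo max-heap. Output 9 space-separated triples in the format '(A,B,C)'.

Step 1: insert 5 -> lo=[5] hi=[] -> (len(lo)=1, len(hi)=0, max(lo)=5)
Step 2: insert 7 -> lo=[5] hi=[7] -> (len(lo)=1, len(hi)=1, max(lo)=5)
Step 3: insert 8 -> lo=[5, 7] hi=[8] -> (len(lo)=2, len(hi)=1, max(lo)=7)
Step 4: insert 30 -> lo=[5, 7] hi=[8, 30] -> (len(lo)=2, len(hi)=2, max(lo)=7)
Step 5: insert 30 -> lo=[5, 7, 8] hi=[30, 30] -> (len(lo)=3, len(hi)=2, max(lo)=8)
Step 6: insert 18 -> lo=[5, 7, 8] hi=[18, 30, 30] -> (len(lo)=3, len(hi)=3, max(lo)=8)
Step 7: insert 2 -> lo=[2, 5, 7, 8] hi=[18, 30, 30] -> (len(lo)=4, len(hi)=3, max(lo)=8)
Step 8: insert 18 -> lo=[2, 5, 7, 8] hi=[18, 18, 30, 30] -> (len(lo)=4, len(hi)=4, max(lo)=8)
Step 9: insert 24 -> lo=[2, 5, 7, 8, 18] hi=[18, 24, 30, 30] -> (len(lo)=5, len(hi)=4, max(lo)=18)

Answer: (1,0,5) (1,1,5) (2,1,7) (2,2,7) (3,2,8) (3,3,8) (4,3,8) (4,4,8) (5,4,18)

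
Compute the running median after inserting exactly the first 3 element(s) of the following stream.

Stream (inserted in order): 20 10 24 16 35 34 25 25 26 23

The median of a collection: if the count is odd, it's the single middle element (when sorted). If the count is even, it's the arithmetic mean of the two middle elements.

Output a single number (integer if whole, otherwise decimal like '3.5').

Step 1: insert 20 -> lo=[20] (size 1, max 20) hi=[] (size 0) -> median=20
Step 2: insert 10 -> lo=[10] (size 1, max 10) hi=[20] (size 1, min 20) -> median=15
Step 3: insert 24 -> lo=[10, 20] (size 2, max 20) hi=[24] (size 1, min 24) -> median=20

Answer: 20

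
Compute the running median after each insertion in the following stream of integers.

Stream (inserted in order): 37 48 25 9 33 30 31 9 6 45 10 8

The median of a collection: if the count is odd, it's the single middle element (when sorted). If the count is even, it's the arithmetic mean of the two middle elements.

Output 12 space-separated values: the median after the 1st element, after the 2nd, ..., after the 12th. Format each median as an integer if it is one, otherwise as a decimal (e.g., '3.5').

Answer: 37 42.5 37 31 33 31.5 31 30.5 30 30.5 30 27.5

Derivation:
Step 1: insert 37 -> lo=[37] (size 1, max 37) hi=[] (size 0) -> median=37
Step 2: insert 48 -> lo=[37] (size 1, max 37) hi=[48] (size 1, min 48) -> median=42.5
Step 3: insert 25 -> lo=[25, 37] (size 2, max 37) hi=[48] (size 1, min 48) -> median=37
Step 4: insert 9 -> lo=[9, 25] (size 2, max 25) hi=[37, 48] (size 2, min 37) -> median=31
Step 5: insert 33 -> lo=[9, 25, 33] (size 3, max 33) hi=[37, 48] (size 2, min 37) -> median=33
Step 6: insert 30 -> lo=[9, 25, 30] (size 3, max 30) hi=[33, 37, 48] (size 3, min 33) -> median=31.5
Step 7: insert 31 -> lo=[9, 25, 30, 31] (size 4, max 31) hi=[33, 37, 48] (size 3, min 33) -> median=31
Step 8: insert 9 -> lo=[9, 9, 25, 30] (size 4, max 30) hi=[31, 33, 37, 48] (size 4, min 31) -> median=30.5
Step 9: insert 6 -> lo=[6, 9, 9, 25, 30] (size 5, max 30) hi=[31, 33, 37, 48] (size 4, min 31) -> median=30
Step 10: insert 45 -> lo=[6, 9, 9, 25, 30] (size 5, max 30) hi=[31, 33, 37, 45, 48] (size 5, min 31) -> median=30.5
Step 11: insert 10 -> lo=[6, 9, 9, 10, 25, 30] (size 6, max 30) hi=[31, 33, 37, 45, 48] (size 5, min 31) -> median=30
Step 12: insert 8 -> lo=[6, 8, 9, 9, 10, 25] (size 6, max 25) hi=[30, 31, 33, 37, 45, 48] (size 6, min 30) -> median=27.5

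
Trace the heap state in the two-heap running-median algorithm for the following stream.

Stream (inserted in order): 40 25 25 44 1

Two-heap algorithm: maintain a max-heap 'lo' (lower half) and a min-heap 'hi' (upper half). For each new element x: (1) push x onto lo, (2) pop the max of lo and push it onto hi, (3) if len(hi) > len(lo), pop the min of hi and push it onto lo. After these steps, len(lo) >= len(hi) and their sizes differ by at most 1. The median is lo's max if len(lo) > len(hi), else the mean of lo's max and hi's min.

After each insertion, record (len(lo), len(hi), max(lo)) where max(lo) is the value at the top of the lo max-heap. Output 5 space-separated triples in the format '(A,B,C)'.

Answer: (1,0,40) (1,1,25) (2,1,25) (2,2,25) (3,2,25)

Derivation:
Step 1: insert 40 -> lo=[40] hi=[] -> (len(lo)=1, len(hi)=0, max(lo)=40)
Step 2: insert 25 -> lo=[25] hi=[40] -> (len(lo)=1, len(hi)=1, max(lo)=25)
Step 3: insert 25 -> lo=[25, 25] hi=[40] -> (len(lo)=2, len(hi)=1, max(lo)=25)
Step 4: insert 44 -> lo=[25, 25] hi=[40, 44] -> (len(lo)=2, len(hi)=2, max(lo)=25)
Step 5: insert 1 -> lo=[1, 25, 25] hi=[40, 44] -> (len(lo)=3, len(hi)=2, max(lo)=25)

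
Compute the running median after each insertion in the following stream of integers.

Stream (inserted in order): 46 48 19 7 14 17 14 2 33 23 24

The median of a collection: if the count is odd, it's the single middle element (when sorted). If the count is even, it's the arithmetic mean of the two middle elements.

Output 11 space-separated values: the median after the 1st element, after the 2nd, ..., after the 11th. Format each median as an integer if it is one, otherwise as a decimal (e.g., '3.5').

Step 1: insert 46 -> lo=[46] (size 1, max 46) hi=[] (size 0) -> median=46
Step 2: insert 48 -> lo=[46] (size 1, max 46) hi=[48] (size 1, min 48) -> median=47
Step 3: insert 19 -> lo=[19, 46] (size 2, max 46) hi=[48] (size 1, min 48) -> median=46
Step 4: insert 7 -> lo=[7, 19] (size 2, max 19) hi=[46, 48] (size 2, min 46) -> median=32.5
Step 5: insert 14 -> lo=[7, 14, 19] (size 3, max 19) hi=[46, 48] (size 2, min 46) -> median=19
Step 6: insert 17 -> lo=[7, 14, 17] (size 3, max 17) hi=[19, 46, 48] (size 3, min 19) -> median=18
Step 7: insert 14 -> lo=[7, 14, 14, 17] (size 4, max 17) hi=[19, 46, 48] (size 3, min 19) -> median=17
Step 8: insert 2 -> lo=[2, 7, 14, 14] (size 4, max 14) hi=[17, 19, 46, 48] (size 4, min 17) -> median=15.5
Step 9: insert 33 -> lo=[2, 7, 14, 14, 17] (size 5, max 17) hi=[19, 33, 46, 48] (size 4, min 19) -> median=17
Step 10: insert 23 -> lo=[2, 7, 14, 14, 17] (size 5, max 17) hi=[19, 23, 33, 46, 48] (size 5, min 19) -> median=18
Step 11: insert 24 -> lo=[2, 7, 14, 14, 17, 19] (size 6, max 19) hi=[23, 24, 33, 46, 48] (size 5, min 23) -> median=19

Answer: 46 47 46 32.5 19 18 17 15.5 17 18 19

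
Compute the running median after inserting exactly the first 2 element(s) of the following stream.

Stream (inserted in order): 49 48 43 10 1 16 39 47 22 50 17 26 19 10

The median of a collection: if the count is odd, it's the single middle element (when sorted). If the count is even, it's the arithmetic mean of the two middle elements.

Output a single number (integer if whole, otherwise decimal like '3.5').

Step 1: insert 49 -> lo=[49] (size 1, max 49) hi=[] (size 0) -> median=49
Step 2: insert 48 -> lo=[48] (size 1, max 48) hi=[49] (size 1, min 49) -> median=48.5

Answer: 48.5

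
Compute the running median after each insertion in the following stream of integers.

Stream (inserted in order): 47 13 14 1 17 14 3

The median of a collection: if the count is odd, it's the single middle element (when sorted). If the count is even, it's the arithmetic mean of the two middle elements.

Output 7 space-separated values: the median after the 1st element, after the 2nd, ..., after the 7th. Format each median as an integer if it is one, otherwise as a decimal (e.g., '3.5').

Step 1: insert 47 -> lo=[47] (size 1, max 47) hi=[] (size 0) -> median=47
Step 2: insert 13 -> lo=[13] (size 1, max 13) hi=[47] (size 1, min 47) -> median=30
Step 3: insert 14 -> lo=[13, 14] (size 2, max 14) hi=[47] (size 1, min 47) -> median=14
Step 4: insert 1 -> lo=[1, 13] (size 2, max 13) hi=[14, 47] (size 2, min 14) -> median=13.5
Step 5: insert 17 -> lo=[1, 13, 14] (size 3, max 14) hi=[17, 47] (size 2, min 17) -> median=14
Step 6: insert 14 -> lo=[1, 13, 14] (size 3, max 14) hi=[14, 17, 47] (size 3, min 14) -> median=14
Step 7: insert 3 -> lo=[1, 3, 13, 14] (size 4, max 14) hi=[14, 17, 47] (size 3, min 14) -> median=14

Answer: 47 30 14 13.5 14 14 14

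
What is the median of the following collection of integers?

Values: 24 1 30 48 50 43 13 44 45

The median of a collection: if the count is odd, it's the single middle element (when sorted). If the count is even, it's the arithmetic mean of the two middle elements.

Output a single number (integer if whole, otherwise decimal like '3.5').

Step 1: insert 24 -> lo=[24] (size 1, max 24) hi=[] (size 0) -> median=24
Step 2: insert 1 -> lo=[1] (size 1, max 1) hi=[24] (size 1, min 24) -> median=12.5
Step 3: insert 30 -> lo=[1, 24] (size 2, max 24) hi=[30] (size 1, min 30) -> median=24
Step 4: insert 48 -> lo=[1, 24] (size 2, max 24) hi=[30, 48] (size 2, min 30) -> median=27
Step 5: insert 50 -> lo=[1, 24, 30] (size 3, max 30) hi=[48, 50] (size 2, min 48) -> median=30
Step 6: insert 43 -> lo=[1, 24, 30] (size 3, max 30) hi=[43, 48, 50] (size 3, min 43) -> median=36.5
Step 7: insert 13 -> lo=[1, 13, 24, 30] (size 4, max 30) hi=[43, 48, 50] (size 3, min 43) -> median=30
Step 8: insert 44 -> lo=[1, 13, 24, 30] (size 4, max 30) hi=[43, 44, 48, 50] (size 4, min 43) -> median=36.5
Step 9: insert 45 -> lo=[1, 13, 24, 30, 43] (size 5, max 43) hi=[44, 45, 48, 50] (size 4, min 44) -> median=43

Answer: 43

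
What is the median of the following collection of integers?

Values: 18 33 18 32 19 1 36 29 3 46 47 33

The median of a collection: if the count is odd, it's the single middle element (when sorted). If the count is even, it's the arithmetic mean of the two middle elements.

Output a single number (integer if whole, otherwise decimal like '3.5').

Step 1: insert 18 -> lo=[18] (size 1, max 18) hi=[] (size 0) -> median=18
Step 2: insert 33 -> lo=[18] (size 1, max 18) hi=[33] (size 1, min 33) -> median=25.5
Step 3: insert 18 -> lo=[18, 18] (size 2, max 18) hi=[33] (size 1, min 33) -> median=18
Step 4: insert 32 -> lo=[18, 18] (size 2, max 18) hi=[32, 33] (size 2, min 32) -> median=25
Step 5: insert 19 -> lo=[18, 18, 19] (size 3, max 19) hi=[32, 33] (size 2, min 32) -> median=19
Step 6: insert 1 -> lo=[1, 18, 18] (size 3, max 18) hi=[19, 32, 33] (size 3, min 19) -> median=18.5
Step 7: insert 36 -> lo=[1, 18, 18, 19] (size 4, max 19) hi=[32, 33, 36] (size 3, min 32) -> median=19
Step 8: insert 29 -> lo=[1, 18, 18, 19] (size 4, max 19) hi=[29, 32, 33, 36] (size 4, min 29) -> median=24
Step 9: insert 3 -> lo=[1, 3, 18, 18, 19] (size 5, max 19) hi=[29, 32, 33, 36] (size 4, min 29) -> median=19
Step 10: insert 46 -> lo=[1, 3, 18, 18, 19] (size 5, max 19) hi=[29, 32, 33, 36, 46] (size 5, min 29) -> median=24
Step 11: insert 47 -> lo=[1, 3, 18, 18, 19, 29] (size 6, max 29) hi=[32, 33, 36, 46, 47] (size 5, min 32) -> median=29
Step 12: insert 33 -> lo=[1, 3, 18, 18, 19, 29] (size 6, max 29) hi=[32, 33, 33, 36, 46, 47] (size 6, min 32) -> median=30.5

Answer: 30.5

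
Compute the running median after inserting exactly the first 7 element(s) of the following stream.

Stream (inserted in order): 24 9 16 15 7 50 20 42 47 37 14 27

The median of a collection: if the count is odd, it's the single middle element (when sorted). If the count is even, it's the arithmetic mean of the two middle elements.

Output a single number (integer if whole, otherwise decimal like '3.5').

Step 1: insert 24 -> lo=[24] (size 1, max 24) hi=[] (size 0) -> median=24
Step 2: insert 9 -> lo=[9] (size 1, max 9) hi=[24] (size 1, min 24) -> median=16.5
Step 3: insert 16 -> lo=[9, 16] (size 2, max 16) hi=[24] (size 1, min 24) -> median=16
Step 4: insert 15 -> lo=[9, 15] (size 2, max 15) hi=[16, 24] (size 2, min 16) -> median=15.5
Step 5: insert 7 -> lo=[7, 9, 15] (size 3, max 15) hi=[16, 24] (size 2, min 16) -> median=15
Step 6: insert 50 -> lo=[7, 9, 15] (size 3, max 15) hi=[16, 24, 50] (size 3, min 16) -> median=15.5
Step 7: insert 20 -> lo=[7, 9, 15, 16] (size 4, max 16) hi=[20, 24, 50] (size 3, min 20) -> median=16

Answer: 16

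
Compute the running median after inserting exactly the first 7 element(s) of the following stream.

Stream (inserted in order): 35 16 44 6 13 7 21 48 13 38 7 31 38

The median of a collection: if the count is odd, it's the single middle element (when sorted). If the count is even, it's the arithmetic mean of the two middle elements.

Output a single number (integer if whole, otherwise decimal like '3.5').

Step 1: insert 35 -> lo=[35] (size 1, max 35) hi=[] (size 0) -> median=35
Step 2: insert 16 -> lo=[16] (size 1, max 16) hi=[35] (size 1, min 35) -> median=25.5
Step 3: insert 44 -> lo=[16, 35] (size 2, max 35) hi=[44] (size 1, min 44) -> median=35
Step 4: insert 6 -> lo=[6, 16] (size 2, max 16) hi=[35, 44] (size 2, min 35) -> median=25.5
Step 5: insert 13 -> lo=[6, 13, 16] (size 3, max 16) hi=[35, 44] (size 2, min 35) -> median=16
Step 6: insert 7 -> lo=[6, 7, 13] (size 3, max 13) hi=[16, 35, 44] (size 3, min 16) -> median=14.5
Step 7: insert 21 -> lo=[6, 7, 13, 16] (size 4, max 16) hi=[21, 35, 44] (size 3, min 21) -> median=16

Answer: 16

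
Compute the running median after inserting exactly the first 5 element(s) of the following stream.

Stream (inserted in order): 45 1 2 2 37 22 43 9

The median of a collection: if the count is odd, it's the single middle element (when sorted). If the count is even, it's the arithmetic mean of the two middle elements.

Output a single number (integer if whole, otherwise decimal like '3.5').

Step 1: insert 45 -> lo=[45] (size 1, max 45) hi=[] (size 0) -> median=45
Step 2: insert 1 -> lo=[1] (size 1, max 1) hi=[45] (size 1, min 45) -> median=23
Step 3: insert 2 -> lo=[1, 2] (size 2, max 2) hi=[45] (size 1, min 45) -> median=2
Step 4: insert 2 -> lo=[1, 2] (size 2, max 2) hi=[2, 45] (size 2, min 2) -> median=2
Step 5: insert 37 -> lo=[1, 2, 2] (size 3, max 2) hi=[37, 45] (size 2, min 37) -> median=2

Answer: 2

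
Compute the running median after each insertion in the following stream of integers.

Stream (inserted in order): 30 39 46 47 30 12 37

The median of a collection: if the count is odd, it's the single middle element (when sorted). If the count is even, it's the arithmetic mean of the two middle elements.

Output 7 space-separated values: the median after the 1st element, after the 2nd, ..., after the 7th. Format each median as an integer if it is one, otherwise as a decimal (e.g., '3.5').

Answer: 30 34.5 39 42.5 39 34.5 37

Derivation:
Step 1: insert 30 -> lo=[30] (size 1, max 30) hi=[] (size 0) -> median=30
Step 2: insert 39 -> lo=[30] (size 1, max 30) hi=[39] (size 1, min 39) -> median=34.5
Step 3: insert 46 -> lo=[30, 39] (size 2, max 39) hi=[46] (size 1, min 46) -> median=39
Step 4: insert 47 -> lo=[30, 39] (size 2, max 39) hi=[46, 47] (size 2, min 46) -> median=42.5
Step 5: insert 30 -> lo=[30, 30, 39] (size 3, max 39) hi=[46, 47] (size 2, min 46) -> median=39
Step 6: insert 12 -> lo=[12, 30, 30] (size 3, max 30) hi=[39, 46, 47] (size 3, min 39) -> median=34.5
Step 7: insert 37 -> lo=[12, 30, 30, 37] (size 4, max 37) hi=[39, 46, 47] (size 3, min 39) -> median=37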